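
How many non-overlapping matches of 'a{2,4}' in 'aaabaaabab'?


Pattern 'a{2,4}' matches between 2 and 4 consecutive a's (greedy).
String: 'aaabaaabab'
Finding runs of a's and applying greedy matching:
  Run at pos 0: 'aaa' (length 3)
  Run at pos 4: 'aaa' (length 3)
  Run at pos 8: 'a' (length 1)
Matches: ['aaa', 'aaa']
Count: 2

2


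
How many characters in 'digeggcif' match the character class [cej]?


Character class [cej] matches any of: {c, e, j}
Scanning string 'digeggcif' character by character:
  pos 0: 'd' -> no
  pos 1: 'i' -> no
  pos 2: 'g' -> no
  pos 3: 'e' -> MATCH
  pos 4: 'g' -> no
  pos 5: 'g' -> no
  pos 6: 'c' -> MATCH
  pos 7: 'i' -> no
  pos 8: 'f' -> no
Total matches: 2

2


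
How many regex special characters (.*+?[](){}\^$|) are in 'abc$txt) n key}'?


Regex special characters are: . * + ? [ ] ( ) { } \ ^ $ |
Scanning 'abc$txt) n key}':
  pos 3: '$' -> SPECIAL
  pos 7: ')' -> SPECIAL
  pos 14: '}' -> SPECIAL
Special chars found: ['$', ')', '}']
Total: 3

3


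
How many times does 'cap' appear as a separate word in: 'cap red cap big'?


Scanning each word for exact match 'cap':
  Word 1: 'cap' -> MATCH
  Word 2: 'red' -> no
  Word 3: 'cap' -> MATCH
  Word 4: 'big' -> no
Total matches: 2

2


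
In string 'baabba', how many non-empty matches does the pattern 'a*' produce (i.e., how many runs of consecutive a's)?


Pattern 'a*' matches zero or more a's. We want non-empty runs of consecutive a's.
String: 'baabba'
Walking through the string to find runs of a's:
  Run 1: positions 1-2 -> 'aa'
  Run 2: positions 5-5 -> 'a'
Non-empty runs found: ['aa', 'a']
Count: 2

2


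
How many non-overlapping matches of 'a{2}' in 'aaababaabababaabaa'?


Pattern 'a{2}' matches exactly 2 consecutive a's (greedy, non-overlapping).
String: 'aaababaabababaabaa'
Scanning for runs of a's:
  Run at pos 0: 'aaa' (length 3) -> 1 match(es)
  Run at pos 4: 'a' (length 1) -> 0 match(es)
  Run at pos 6: 'aa' (length 2) -> 1 match(es)
  Run at pos 9: 'a' (length 1) -> 0 match(es)
  Run at pos 11: 'a' (length 1) -> 0 match(es)
  Run at pos 13: 'aa' (length 2) -> 1 match(es)
  Run at pos 16: 'aa' (length 2) -> 1 match(es)
Matches found: ['aa', 'aa', 'aa', 'aa']
Total: 4

4


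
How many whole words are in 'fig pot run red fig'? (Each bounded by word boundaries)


Word boundaries (\b) mark the start/end of each word.
Text: 'fig pot run red fig'
Splitting by whitespace:
  Word 1: 'fig'
  Word 2: 'pot'
  Word 3: 'run'
  Word 4: 'red'
  Word 5: 'fig'
Total whole words: 5

5


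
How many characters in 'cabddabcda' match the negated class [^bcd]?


Negated class [^bcd] matches any char NOT in {b, c, d}
Scanning 'cabddabcda':
  pos 0: 'c' -> no (excluded)
  pos 1: 'a' -> MATCH
  pos 2: 'b' -> no (excluded)
  pos 3: 'd' -> no (excluded)
  pos 4: 'd' -> no (excluded)
  pos 5: 'a' -> MATCH
  pos 6: 'b' -> no (excluded)
  pos 7: 'c' -> no (excluded)
  pos 8: 'd' -> no (excluded)
  pos 9: 'a' -> MATCH
Total matches: 3

3


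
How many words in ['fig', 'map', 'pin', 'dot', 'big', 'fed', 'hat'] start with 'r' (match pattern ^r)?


Pattern ^r anchors to start of word. Check which words begin with 'r':
  'fig' -> no
  'map' -> no
  'pin' -> no
  'dot' -> no
  'big' -> no
  'fed' -> no
  'hat' -> no
Matching words: []
Count: 0

0


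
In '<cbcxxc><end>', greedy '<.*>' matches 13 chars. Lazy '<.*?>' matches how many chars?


Greedy '<.*>' tries to match as MUCH as possible.
Lazy '<.*?>' tries to match as LITTLE as possible.

String: '<cbcxxc><end>'
Greedy '<.*>' starts at first '<' and extends to the LAST '>': '<cbcxxc><end>' (13 chars)
Lazy '<.*?>' starts at first '<' and stops at the FIRST '>': '<cbcxxc>' (8 chars)

8


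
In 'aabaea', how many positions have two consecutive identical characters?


Looking for consecutive identical characters in 'aabaea':
  pos 0-1: 'a' vs 'a' -> MATCH ('aa')
  pos 1-2: 'a' vs 'b' -> different
  pos 2-3: 'b' vs 'a' -> different
  pos 3-4: 'a' vs 'e' -> different
  pos 4-5: 'e' vs 'a' -> different
Consecutive identical pairs: ['aa']
Count: 1

1


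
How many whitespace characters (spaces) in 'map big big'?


\s matches whitespace characters (spaces, tabs, etc.).
Text: 'map big big'
This text has 3 words separated by spaces.
Number of spaces = number of words - 1 = 3 - 1 = 2

2


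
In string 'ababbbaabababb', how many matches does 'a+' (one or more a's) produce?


Pattern 'a+' matches one or more consecutive a's.
String: 'ababbbaabababb'
Scanning for runs of a:
  Match 1: 'a' (length 1)
  Match 2: 'a' (length 1)
  Match 3: 'aa' (length 2)
  Match 4: 'a' (length 1)
  Match 5: 'a' (length 1)
Total matches: 5

5


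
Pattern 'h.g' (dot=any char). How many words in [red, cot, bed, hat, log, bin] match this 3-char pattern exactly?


Pattern 'h.g' means: starts with 'h', any single char, ends with 'g'.
Checking each word (must be exactly 3 chars):
  'red' (len=3): no
  'cot' (len=3): no
  'bed' (len=3): no
  'hat' (len=3): no
  'log' (len=3): no
  'bin' (len=3): no
Matching words: []
Total: 0

0


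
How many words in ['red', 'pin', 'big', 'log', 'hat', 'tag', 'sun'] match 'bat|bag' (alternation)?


Alternation 'bat|bag' matches either 'bat' or 'bag'.
Checking each word:
  'red' -> no
  'pin' -> no
  'big' -> no
  'log' -> no
  'hat' -> no
  'tag' -> no
  'sun' -> no
Matches: []
Count: 0

0


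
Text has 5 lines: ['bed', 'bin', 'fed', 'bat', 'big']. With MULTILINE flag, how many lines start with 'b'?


With MULTILINE flag, ^ matches the start of each line.
Lines: ['bed', 'bin', 'fed', 'bat', 'big']
Checking which lines start with 'b':
  Line 1: 'bed' -> MATCH
  Line 2: 'bin' -> MATCH
  Line 3: 'fed' -> no
  Line 4: 'bat' -> MATCH
  Line 5: 'big' -> MATCH
Matching lines: ['bed', 'bin', 'bat', 'big']
Count: 4

4


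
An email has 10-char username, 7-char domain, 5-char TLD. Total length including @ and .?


An email address has format: username@domain.tld
Username length: 10
'@' character: 1
Domain length: 7
'.' character: 1
TLD length: 5
Total = 10 + 1 + 7 + 1 + 5 = 24

24


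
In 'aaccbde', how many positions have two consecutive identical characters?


Looking for consecutive identical characters in 'aaccbde':
  pos 0-1: 'a' vs 'a' -> MATCH ('aa')
  pos 1-2: 'a' vs 'c' -> different
  pos 2-3: 'c' vs 'c' -> MATCH ('cc')
  pos 3-4: 'c' vs 'b' -> different
  pos 4-5: 'b' vs 'd' -> different
  pos 5-6: 'd' vs 'e' -> different
Consecutive identical pairs: ['aa', 'cc']
Count: 2

2


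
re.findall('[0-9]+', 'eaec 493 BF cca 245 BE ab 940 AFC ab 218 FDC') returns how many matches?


Pattern '[0-9]+' finds one or more digits.
Text: 'eaec 493 BF cca 245 BE ab 940 AFC ab 218 FDC'
Scanning for matches:
  Match 1: '493'
  Match 2: '245'
  Match 3: '940'
  Match 4: '218'
Total matches: 4

4


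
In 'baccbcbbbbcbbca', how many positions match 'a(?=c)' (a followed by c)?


Lookahead 'a(?=c)' matches 'a' only when followed by 'c'.
String: 'baccbcbbbbcbbca'
Checking each position where char is 'a':
  pos 1: 'a' -> MATCH (next='c')
Matching positions: [1]
Count: 1

1


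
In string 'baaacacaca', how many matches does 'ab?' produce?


Pattern 'ab?' matches 'a' optionally followed by 'b'.
String: 'baaacacaca'
Scanning left to right for 'a' then checking next char:
  Match 1: 'a' (a not followed by b)
  Match 2: 'a' (a not followed by b)
  Match 3: 'a' (a not followed by b)
  Match 4: 'a' (a not followed by b)
  Match 5: 'a' (a not followed by b)
  Match 6: 'a' (a not followed by b)
Total matches: 6

6


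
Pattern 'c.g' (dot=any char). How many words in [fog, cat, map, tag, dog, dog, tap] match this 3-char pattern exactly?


Pattern 'c.g' means: starts with 'c', any single char, ends with 'g'.
Checking each word (must be exactly 3 chars):
  'fog' (len=3): no
  'cat' (len=3): no
  'map' (len=3): no
  'tag' (len=3): no
  'dog' (len=3): no
  'dog' (len=3): no
  'tap' (len=3): no
Matching words: []
Total: 0

0


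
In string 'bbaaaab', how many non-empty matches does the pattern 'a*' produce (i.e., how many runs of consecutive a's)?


Pattern 'a*' matches zero or more a's. We want non-empty runs of consecutive a's.
String: 'bbaaaab'
Walking through the string to find runs of a's:
  Run 1: positions 2-5 -> 'aaaa'
Non-empty runs found: ['aaaa']
Count: 1

1


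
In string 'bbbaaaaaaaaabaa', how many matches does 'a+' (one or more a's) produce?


Pattern 'a+' matches one or more consecutive a's.
String: 'bbbaaaaaaaaabaa'
Scanning for runs of a:
  Match 1: 'aaaaaaaaa' (length 9)
  Match 2: 'aa' (length 2)
Total matches: 2

2


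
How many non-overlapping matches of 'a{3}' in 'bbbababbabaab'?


Pattern 'a{3}' matches exactly 3 consecutive a's (greedy, non-overlapping).
String: 'bbbababbabaab'
Scanning for runs of a's:
  Run at pos 3: 'a' (length 1) -> 0 match(es)
  Run at pos 5: 'a' (length 1) -> 0 match(es)
  Run at pos 8: 'a' (length 1) -> 0 match(es)
  Run at pos 10: 'aa' (length 2) -> 0 match(es)
Matches found: []
Total: 0

0


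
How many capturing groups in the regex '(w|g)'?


To count capturing groups, count each '(' that starts a group.
Pattern: '(w|g)'
Walking through the pattern:
  Position 0: '(' -> group #1
Total capturing groups: 1

1


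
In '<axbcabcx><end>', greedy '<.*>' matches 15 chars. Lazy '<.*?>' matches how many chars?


Greedy '<.*>' tries to match as MUCH as possible.
Lazy '<.*?>' tries to match as LITTLE as possible.

String: '<axbcabcx><end>'
Greedy '<.*>' starts at first '<' and extends to the LAST '>': '<axbcabcx><end>' (15 chars)
Lazy '<.*?>' starts at first '<' and stops at the FIRST '>': '<axbcabcx>' (10 chars)

10


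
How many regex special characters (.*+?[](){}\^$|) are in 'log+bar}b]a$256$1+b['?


Regex special characters are: . * + ? [ ] ( ) { } \ ^ $ |
Scanning 'log+bar}b]a$256$1+b[':
  pos 3: '+' -> SPECIAL
  pos 7: '}' -> SPECIAL
  pos 9: ']' -> SPECIAL
  pos 11: '$' -> SPECIAL
  pos 15: '$' -> SPECIAL
  pos 17: '+' -> SPECIAL
  pos 19: '[' -> SPECIAL
Special chars found: ['+', '}', ']', '$', '$', '+', '[']
Total: 7

7


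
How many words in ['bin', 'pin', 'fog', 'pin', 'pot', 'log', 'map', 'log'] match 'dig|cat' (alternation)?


Alternation 'dig|cat' matches either 'dig' or 'cat'.
Checking each word:
  'bin' -> no
  'pin' -> no
  'fog' -> no
  'pin' -> no
  'pot' -> no
  'log' -> no
  'map' -> no
  'log' -> no
Matches: []
Count: 0

0


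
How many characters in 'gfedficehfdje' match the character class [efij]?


Character class [efij] matches any of: {e, f, i, j}
Scanning string 'gfedficehfdje' character by character:
  pos 0: 'g' -> no
  pos 1: 'f' -> MATCH
  pos 2: 'e' -> MATCH
  pos 3: 'd' -> no
  pos 4: 'f' -> MATCH
  pos 5: 'i' -> MATCH
  pos 6: 'c' -> no
  pos 7: 'e' -> MATCH
  pos 8: 'h' -> no
  pos 9: 'f' -> MATCH
  pos 10: 'd' -> no
  pos 11: 'j' -> MATCH
  pos 12: 'e' -> MATCH
Total matches: 8

8


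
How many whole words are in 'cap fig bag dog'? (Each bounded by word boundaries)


Word boundaries (\b) mark the start/end of each word.
Text: 'cap fig bag dog'
Splitting by whitespace:
  Word 1: 'cap'
  Word 2: 'fig'
  Word 3: 'bag'
  Word 4: 'dog'
Total whole words: 4

4


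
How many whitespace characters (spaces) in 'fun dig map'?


\s matches whitespace characters (spaces, tabs, etc.).
Text: 'fun dig map'
This text has 3 words separated by spaces.
Number of spaces = number of words - 1 = 3 - 1 = 2

2


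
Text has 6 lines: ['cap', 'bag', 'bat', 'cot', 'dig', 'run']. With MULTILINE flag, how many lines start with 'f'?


With MULTILINE flag, ^ matches the start of each line.
Lines: ['cap', 'bag', 'bat', 'cot', 'dig', 'run']
Checking which lines start with 'f':
  Line 1: 'cap' -> no
  Line 2: 'bag' -> no
  Line 3: 'bat' -> no
  Line 4: 'cot' -> no
  Line 5: 'dig' -> no
  Line 6: 'run' -> no
Matching lines: []
Count: 0

0


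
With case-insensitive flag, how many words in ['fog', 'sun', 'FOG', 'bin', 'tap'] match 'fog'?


Case-insensitive matching: compare each word's lowercase form to 'fog'.
  'fog' -> lower='fog' -> MATCH
  'sun' -> lower='sun' -> no
  'FOG' -> lower='fog' -> MATCH
  'bin' -> lower='bin' -> no
  'tap' -> lower='tap' -> no
Matches: ['fog', 'FOG']
Count: 2

2


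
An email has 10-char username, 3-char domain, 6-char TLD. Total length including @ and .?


An email address has format: username@domain.tld
Username length: 10
'@' character: 1
Domain length: 3
'.' character: 1
TLD length: 6
Total = 10 + 1 + 3 + 1 + 6 = 21

21


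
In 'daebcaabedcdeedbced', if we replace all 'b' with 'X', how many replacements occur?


re.sub('b', 'X', text) replaces every occurrence of 'b' with 'X'.
Text: 'daebcaabedcdeedbced'
Scanning for 'b':
  pos 3: 'b' -> replacement #1
  pos 7: 'b' -> replacement #2
  pos 15: 'b' -> replacement #3
Total replacements: 3

3


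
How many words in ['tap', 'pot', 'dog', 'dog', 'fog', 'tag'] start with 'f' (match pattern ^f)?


Pattern ^f anchors to start of word. Check which words begin with 'f':
  'tap' -> no
  'pot' -> no
  'dog' -> no
  'dog' -> no
  'fog' -> MATCH (starts with 'f')
  'tag' -> no
Matching words: ['fog']
Count: 1

1


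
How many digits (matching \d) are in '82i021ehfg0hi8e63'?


\d matches any digit 0-9.
Scanning '82i021ehfg0hi8e63':
  pos 0: '8' -> DIGIT
  pos 1: '2' -> DIGIT
  pos 3: '0' -> DIGIT
  pos 4: '2' -> DIGIT
  pos 5: '1' -> DIGIT
  pos 10: '0' -> DIGIT
  pos 13: '8' -> DIGIT
  pos 15: '6' -> DIGIT
  pos 16: '3' -> DIGIT
Digits found: ['8', '2', '0', '2', '1', '0', '8', '6', '3']
Total: 9

9


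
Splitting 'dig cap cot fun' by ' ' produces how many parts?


Splitting by ' ' breaks the string at each occurrence of the separator.
Text: 'dig cap cot fun'
Parts after split:
  Part 1: 'dig'
  Part 2: 'cap'
  Part 3: 'cot'
  Part 4: 'fun'
Total parts: 4

4


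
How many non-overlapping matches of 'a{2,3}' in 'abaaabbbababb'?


Pattern 'a{2,3}' matches between 2 and 3 consecutive a's (greedy).
String: 'abaaabbbababb'
Finding runs of a's and applying greedy matching:
  Run at pos 0: 'a' (length 1)
  Run at pos 2: 'aaa' (length 3)
  Run at pos 8: 'a' (length 1)
  Run at pos 10: 'a' (length 1)
Matches: ['aaa']
Count: 1

1


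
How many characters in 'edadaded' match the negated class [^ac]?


Negated class [^ac] matches any char NOT in {a, c}
Scanning 'edadaded':
  pos 0: 'e' -> MATCH
  pos 1: 'd' -> MATCH
  pos 2: 'a' -> no (excluded)
  pos 3: 'd' -> MATCH
  pos 4: 'a' -> no (excluded)
  pos 5: 'd' -> MATCH
  pos 6: 'e' -> MATCH
  pos 7: 'd' -> MATCH
Total matches: 6

6


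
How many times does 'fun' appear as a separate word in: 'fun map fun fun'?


Scanning each word for exact match 'fun':
  Word 1: 'fun' -> MATCH
  Word 2: 'map' -> no
  Word 3: 'fun' -> MATCH
  Word 4: 'fun' -> MATCH
Total matches: 3

3


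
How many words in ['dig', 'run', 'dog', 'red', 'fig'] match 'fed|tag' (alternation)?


Alternation 'fed|tag' matches either 'fed' or 'tag'.
Checking each word:
  'dig' -> no
  'run' -> no
  'dog' -> no
  'red' -> no
  'fig' -> no
Matches: []
Count: 0

0


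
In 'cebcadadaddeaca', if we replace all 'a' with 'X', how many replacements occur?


re.sub('a', 'X', text) replaces every occurrence of 'a' with 'X'.
Text: 'cebcadadaddeaca'
Scanning for 'a':
  pos 4: 'a' -> replacement #1
  pos 6: 'a' -> replacement #2
  pos 8: 'a' -> replacement #3
  pos 12: 'a' -> replacement #4
  pos 14: 'a' -> replacement #5
Total replacements: 5

5


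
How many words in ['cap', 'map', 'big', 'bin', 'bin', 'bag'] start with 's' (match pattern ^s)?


Pattern ^s anchors to start of word. Check which words begin with 's':
  'cap' -> no
  'map' -> no
  'big' -> no
  'bin' -> no
  'bin' -> no
  'bag' -> no
Matching words: []
Count: 0

0


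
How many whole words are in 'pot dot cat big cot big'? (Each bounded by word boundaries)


Word boundaries (\b) mark the start/end of each word.
Text: 'pot dot cat big cot big'
Splitting by whitespace:
  Word 1: 'pot'
  Word 2: 'dot'
  Word 3: 'cat'
  Word 4: 'big'
  Word 5: 'cot'
  Word 6: 'big'
Total whole words: 6

6


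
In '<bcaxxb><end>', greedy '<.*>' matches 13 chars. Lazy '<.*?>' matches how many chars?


Greedy '<.*>' tries to match as MUCH as possible.
Lazy '<.*?>' tries to match as LITTLE as possible.

String: '<bcaxxb><end>'
Greedy '<.*>' starts at first '<' and extends to the LAST '>': '<bcaxxb><end>' (13 chars)
Lazy '<.*?>' starts at first '<' and stops at the FIRST '>': '<bcaxxb>' (8 chars)

8


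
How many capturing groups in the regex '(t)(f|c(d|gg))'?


To count capturing groups, count each '(' that starts a group.
Pattern: '(t)(f|c(d|gg))'
Walking through the pattern:
  Position 0: '(' -> group #1
  Position 3: '(' -> group #2
  Position 7: '(' -> group #3
Total capturing groups: 3

3


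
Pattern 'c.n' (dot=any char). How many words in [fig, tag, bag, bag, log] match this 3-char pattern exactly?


Pattern 'c.n' means: starts with 'c', any single char, ends with 'n'.
Checking each word (must be exactly 3 chars):
  'fig' (len=3): no
  'tag' (len=3): no
  'bag' (len=3): no
  'bag' (len=3): no
  'log' (len=3): no
Matching words: []
Total: 0

0


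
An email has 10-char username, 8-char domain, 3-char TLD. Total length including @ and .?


An email address has format: username@domain.tld
Username length: 10
'@' character: 1
Domain length: 8
'.' character: 1
TLD length: 3
Total = 10 + 1 + 8 + 1 + 3 = 23

23


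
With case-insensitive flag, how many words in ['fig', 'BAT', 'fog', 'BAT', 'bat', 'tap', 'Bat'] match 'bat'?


Case-insensitive matching: compare each word's lowercase form to 'bat'.
  'fig' -> lower='fig' -> no
  'BAT' -> lower='bat' -> MATCH
  'fog' -> lower='fog' -> no
  'BAT' -> lower='bat' -> MATCH
  'bat' -> lower='bat' -> MATCH
  'tap' -> lower='tap' -> no
  'Bat' -> lower='bat' -> MATCH
Matches: ['BAT', 'BAT', 'bat', 'Bat']
Count: 4

4


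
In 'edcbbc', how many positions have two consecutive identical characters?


Looking for consecutive identical characters in 'edcbbc':
  pos 0-1: 'e' vs 'd' -> different
  pos 1-2: 'd' vs 'c' -> different
  pos 2-3: 'c' vs 'b' -> different
  pos 3-4: 'b' vs 'b' -> MATCH ('bb')
  pos 4-5: 'b' vs 'c' -> different
Consecutive identical pairs: ['bb']
Count: 1

1


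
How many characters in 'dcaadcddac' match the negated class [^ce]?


Negated class [^ce] matches any char NOT in {c, e}
Scanning 'dcaadcddac':
  pos 0: 'd' -> MATCH
  pos 1: 'c' -> no (excluded)
  pos 2: 'a' -> MATCH
  pos 3: 'a' -> MATCH
  pos 4: 'd' -> MATCH
  pos 5: 'c' -> no (excluded)
  pos 6: 'd' -> MATCH
  pos 7: 'd' -> MATCH
  pos 8: 'a' -> MATCH
  pos 9: 'c' -> no (excluded)
Total matches: 7

7


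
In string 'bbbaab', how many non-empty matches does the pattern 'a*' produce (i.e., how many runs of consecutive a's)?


Pattern 'a*' matches zero or more a's. We want non-empty runs of consecutive a's.
String: 'bbbaab'
Walking through the string to find runs of a's:
  Run 1: positions 3-4 -> 'aa'
Non-empty runs found: ['aa']
Count: 1

1


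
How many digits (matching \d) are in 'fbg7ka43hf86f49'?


\d matches any digit 0-9.
Scanning 'fbg7ka43hf86f49':
  pos 3: '7' -> DIGIT
  pos 6: '4' -> DIGIT
  pos 7: '3' -> DIGIT
  pos 10: '8' -> DIGIT
  pos 11: '6' -> DIGIT
  pos 13: '4' -> DIGIT
  pos 14: '9' -> DIGIT
Digits found: ['7', '4', '3', '8', '6', '4', '9']
Total: 7

7


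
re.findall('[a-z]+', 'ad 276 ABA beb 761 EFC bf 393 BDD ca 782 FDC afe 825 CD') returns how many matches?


Pattern '[a-z]+' finds one or more lowercase letters.
Text: 'ad 276 ABA beb 761 EFC bf 393 BDD ca 782 FDC afe 825 CD'
Scanning for matches:
  Match 1: 'ad'
  Match 2: 'beb'
  Match 3: 'bf'
  Match 4: 'ca'
  Match 5: 'afe'
Total matches: 5

5


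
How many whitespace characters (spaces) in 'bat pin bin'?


\s matches whitespace characters (spaces, tabs, etc.).
Text: 'bat pin bin'
This text has 3 words separated by spaces.
Number of spaces = number of words - 1 = 3 - 1 = 2

2


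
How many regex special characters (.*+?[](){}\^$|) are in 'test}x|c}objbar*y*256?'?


Regex special characters are: . * + ? [ ] ( ) { } \ ^ $ |
Scanning 'test}x|c}objbar*y*256?':
  pos 4: '}' -> SPECIAL
  pos 6: '|' -> SPECIAL
  pos 8: '}' -> SPECIAL
  pos 15: '*' -> SPECIAL
  pos 17: '*' -> SPECIAL
  pos 21: '?' -> SPECIAL
Special chars found: ['}', '|', '}', '*', '*', '?']
Total: 6

6


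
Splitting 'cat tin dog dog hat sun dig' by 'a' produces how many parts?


Splitting by 'a' breaks the string at each occurrence of the separator.
Text: 'cat tin dog dog hat sun dig'
Parts after split:
  Part 1: 'c'
  Part 2: 't tin dog dog h'
  Part 3: 't sun dig'
Total parts: 3

3


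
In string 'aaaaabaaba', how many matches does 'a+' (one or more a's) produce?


Pattern 'a+' matches one or more consecutive a's.
String: 'aaaaabaaba'
Scanning for runs of a:
  Match 1: 'aaaaa' (length 5)
  Match 2: 'aa' (length 2)
  Match 3: 'a' (length 1)
Total matches: 3

3


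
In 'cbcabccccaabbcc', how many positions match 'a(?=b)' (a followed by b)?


Lookahead 'a(?=b)' matches 'a' only when followed by 'b'.
String: 'cbcabccccaabbcc'
Checking each position where char is 'a':
  pos 3: 'a' -> MATCH (next='b')
  pos 9: 'a' -> no (next='a')
  pos 10: 'a' -> MATCH (next='b')
Matching positions: [3, 10]
Count: 2

2


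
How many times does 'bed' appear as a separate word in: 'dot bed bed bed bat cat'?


Scanning each word for exact match 'bed':
  Word 1: 'dot' -> no
  Word 2: 'bed' -> MATCH
  Word 3: 'bed' -> MATCH
  Word 4: 'bed' -> MATCH
  Word 5: 'bat' -> no
  Word 6: 'cat' -> no
Total matches: 3

3


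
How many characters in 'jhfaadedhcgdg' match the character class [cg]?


Character class [cg] matches any of: {c, g}
Scanning string 'jhfaadedhcgdg' character by character:
  pos 0: 'j' -> no
  pos 1: 'h' -> no
  pos 2: 'f' -> no
  pos 3: 'a' -> no
  pos 4: 'a' -> no
  pos 5: 'd' -> no
  pos 6: 'e' -> no
  pos 7: 'd' -> no
  pos 8: 'h' -> no
  pos 9: 'c' -> MATCH
  pos 10: 'g' -> MATCH
  pos 11: 'd' -> no
  pos 12: 'g' -> MATCH
Total matches: 3

3


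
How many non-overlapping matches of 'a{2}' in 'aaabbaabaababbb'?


Pattern 'a{2}' matches exactly 2 consecutive a's (greedy, non-overlapping).
String: 'aaabbaabaababbb'
Scanning for runs of a's:
  Run at pos 0: 'aaa' (length 3) -> 1 match(es)
  Run at pos 5: 'aa' (length 2) -> 1 match(es)
  Run at pos 8: 'aa' (length 2) -> 1 match(es)
  Run at pos 11: 'a' (length 1) -> 0 match(es)
Matches found: ['aa', 'aa', 'aa']
Total: 3

3


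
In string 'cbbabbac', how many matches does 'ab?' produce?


Pattern 'ab?' matches 'a' optionally followed by 'b'.
String: 'cbbabbac'
Scanning left to right for 'a' then checking next char:
  Match 1: 'ab' (a followed by b)
  Match 2: 'a' (a not followed by b)
Total matches: 2

2


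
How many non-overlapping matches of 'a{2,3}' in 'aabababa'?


Pattern 'a{2,3}' matches between 2 and 3 consecutive a's (greedy).
String: 'aabababa'
Finding runs of a's and applying greedy matching:
  Run at pos 0: 'aa' (length 2)
  Run at pos 3: 'a' (length 1)
  Run at pos 5: 'a' (length 1)
  Run at pos 7: 'a' (length 1)
Matches: ['aa']
Count: 1

1


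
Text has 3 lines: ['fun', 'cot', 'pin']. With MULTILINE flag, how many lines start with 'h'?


With MULTILINE flag, ^ matches the start of each line.
Lines: ['fun', 'cot', 'pin']
Checking which lines start with 'h':
  Line 1: 'fun' -> no
  Line 2: 'cot' -> no
  Line 3: 'pin' -> no
Matching lines: []
Count: 0

0


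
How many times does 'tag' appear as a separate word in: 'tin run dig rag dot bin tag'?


Scanning each word for exact match 'tag':
  Word 1: 'tin' -> no
  Word 2: 'run' -> no
  Word 3: 'dig' -> no
  Word 4: 'rag' -> no
  Word 5: 'dot' -> no
  Word 6: 'bin' -> no
  Word 7: 'tag' -> MATCH
Total matches: 1

1


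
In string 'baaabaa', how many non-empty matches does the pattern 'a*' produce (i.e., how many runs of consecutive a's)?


Pattern 'a*' matches zero or more a's. We want non-empty runs of consecutive a's.
String: 'baaabaa'
Walking through the string to find runs of a's:
  Run 1: positions 1-3 -> 'aaa'
  Run 2: positions 5-6 -> 'aa'
Non-empty runs found: ['aaa', 'aa']
Count: 2

2


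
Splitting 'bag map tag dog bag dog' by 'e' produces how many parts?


Splitting by 'e' breaks the string at each occurrence of the separator.
Text: 'bag map tag dog bag dog'
Parts after split:
  Part 1: 'bag map tag dog bag dog'
Total parts: 1

1


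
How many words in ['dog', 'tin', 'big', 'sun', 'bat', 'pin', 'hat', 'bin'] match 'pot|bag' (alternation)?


Alternation 'pot|bag' matches either 'pot' or 'bag'.
Checking each word:
  'dog' -> no
  'tin' -> no
  'big' -> no
  'sun' -> no
  'bat' -> no
  'pin' -> no
  'hat' -> no
  'bin' -> no
Matches: []
Count: 0

0


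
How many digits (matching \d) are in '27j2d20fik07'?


\d matches any digit 0-9.
Scanning '27j2d20fik07':
  pos 0: '2' -> DIGIT
  pos 1: '7' -> DIGIT
  pos 3: '2' -> DIGIT
  pos 5: '2' -> DIGIT
  pos 6: '0' -> DIGIT
  pos 10: '0' -> DIGIT
  pos 11: '7' -> DIGIT
Digits found: ['2', '7', '2', '2', '0', '0', '7']
Total: 7

7


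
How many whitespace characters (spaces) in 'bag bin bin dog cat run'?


\s matches whitespace characters (spaces, tabs, etc.).
Text: 'bag bin bin dog cat run'
This text has 6 words separated by spaces.
Number of spaces = number of words - 1 = 6 - 1 = 5

5


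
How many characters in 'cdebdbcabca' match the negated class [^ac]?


Negated class [^ac] matches any char NOT in {a, c}
Scanning 'cdebdbcabca':
  pos 0: 'c' -> no (excluded)
  pos 1: 'd' -> MATCH
  pos 2: 'e' -> MATCH
  pos 3: 'b' -> MATCH
  pos 4: 'd' -> MATCH
  pos 5: 'b' -> MATCH
  pos 6: 'c' -> no (excluded)
  pos 7: 'a' -> no (excluded)
  pos 8: 'b' -> MATCH
  pos 9: 'c' -> no (excluded)
  pos 10: 'a' -> no (excluded)
Total matches: 6

6


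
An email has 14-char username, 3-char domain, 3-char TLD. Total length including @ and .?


An email address has format: username@domain.tld
Username length: 14
'@' character: 1
Domain length: 3
'.' character: 1
TLD length: 3
Total = 14 + 1 + 3 + 1 + 3 = 22

22


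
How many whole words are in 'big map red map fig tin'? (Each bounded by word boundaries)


Word boundaries (\b) mark the start/end of each word.
Text: 'big map red map fig tin'
Splitting by whitespace:
  Word 1: 'big'
  Word 2: 'map'
  Word 3: 'red'
  Word 4: 'map'
  Word 5: 'fig'
  Word 6: 'tin'
Total whole words: 6

6


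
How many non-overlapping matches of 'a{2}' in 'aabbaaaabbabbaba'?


Pattern 'a{2}' matches exactly 2 consecutive a's (greedy, non-overlapping).
String: 'aabbaaaabbabbaba'
Scanning for runs of a's:
  Run at pos 0: 'aa' (length 2) -> 1 match(es)
  Run at pos 4: 'aaaa' (length 4) -> 2 match(es)
  Run at pos 10: 'a' (length 1) -> 0 match(es)
  Run at pos 13: 'a' (length 1) -> 0 match(es)
  Run at pos 15: 'a' (length 1) -> 0 match(es)
Matches found: ['aa', 'aa', 'aa']
Total: 3

3


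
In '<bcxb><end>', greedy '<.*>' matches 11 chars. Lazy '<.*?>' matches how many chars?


Greedy '<.*>' tries to match as MUCH as possible.
Lazy '<.*?>' tries to match as LITTLE as possible.

String: '<bcxb><end>'
Greedy '<.*>' starts at first '<' and extends to the LAST '>': '<bcxb><end>' (11 chars)
Lazy '<.*?>' starts at first '<' and stops at the FIRST '>': '<bcxb>' (6 chars)

6


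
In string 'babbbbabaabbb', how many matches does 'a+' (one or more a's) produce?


Pattern 'a+' matches one or more consecutive a's.
String: 'babbbbabaabbb'
Scanning for runs of a:
  Match 1: 'a' (length 1)
  Match 2: 'a' (length 1)
  Match 3: 'aa' (length 2)
Total matches: 3

3


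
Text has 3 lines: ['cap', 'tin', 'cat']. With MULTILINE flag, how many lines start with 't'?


With MULTILINE flag, ^ matches the start of each line.
Lines: ['cap', 'tin', 'cat']
Checking which lines start with 't':
  Line 1: 'cap' -> no
  Line 2: 'tin' -> MATCH
  Line 3: 'cat' -> no
Matching lines: ['tin']
Count: 1

1


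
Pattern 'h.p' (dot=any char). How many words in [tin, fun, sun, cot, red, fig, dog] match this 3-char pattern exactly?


Pattern 'h.p' means: starts with 'h', any single char, ends with 'p'.
Checking each word (must be exactly 3 chars):
  'tin' (len=3): no
  'fun' (len=3): no
  'sun' (len=3): no
  'cot' (len=3): no
  'red' (len=3): no
  'fig' (len=3): no
  'dog' (len=3): no
Matching words: []
Total: 0

0


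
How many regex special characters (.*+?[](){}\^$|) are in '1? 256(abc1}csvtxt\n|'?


Regex special characters are: . * + ? [ ] ( ) { } \ ^ $ |
Scanning '1? 256(abc1}csvtxt\n|':
  pos 1: '?' -> SPECIAL
  pos 6: '(' -> SPECIAL
  pos 11: '}' -> SPECIAL
  pos 18: '\' -> SPECIAL
  pos 20: '|' -> SPECIAL
Special chars found: ['?', '(', '}', '\\', '|']
Total: 5

5


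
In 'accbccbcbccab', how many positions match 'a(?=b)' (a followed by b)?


Lookahead 'a(?=b)' matches 'a' only when followed by 'b'.
String: 'accbccbcbccab'
Checking each position where char is 'a':
  pos 0: 'a' -> no (next='c')
  pos 11: 'a' -> MATCH (next='b')
Matching positions: [11]
Count: 1

1


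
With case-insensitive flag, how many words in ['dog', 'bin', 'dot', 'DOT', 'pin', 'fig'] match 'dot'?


Case-insensitive matching: compare each word's lowercase form to 'dot'.
  'dog' -> lower='dog' -> no
  'bin' -> lower='bin' -> no
  'dot' -> lower='dot' -> MATCH
  'DOT' -> lower='dot' -> MATCH
  'pin' -> lower='pin' -> no
  'fig' -> lower='fig' -> no
Matches: ['dot', 'DOT']
Count: 2

2


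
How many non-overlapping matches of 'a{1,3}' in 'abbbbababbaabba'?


Pattern 'a{1,3}' matches between 1 and 3 consecutive a's (greedy).
String: 'abbbbababbaabba'
Finding runs of a's and applying greedy matching:
  Run at pos 0: 'a' (length 1)
  Run at pos 5: 'a' (length 1)
  Run at pos 7: 'a' (length 1)
  Run at pos 10: 'aa' (length 2)
  Run at pos 14: 'a' (length 1)
Matches: ['a', 'a', 'a', 'aa', 'a']
Count: 5

5


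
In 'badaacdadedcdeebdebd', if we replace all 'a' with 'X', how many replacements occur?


re.sub('a', 'X', text) replaces every occurrence of 'a' with 'X'.
Text: 'badaacdadedcdeebdebd'
Scanning for 'a':
  pos 1: 'a' -> replacement #1
  pos 3: 'a' -> replacement #2
  pos 4: 'a' -> replacement #3
  pos 7: 'a' -> replacement #4
Total replacements: 4

4


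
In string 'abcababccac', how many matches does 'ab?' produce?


Pattern 'ab?' matches 'a' optionally followed by 'b'.
String: 'abcababccac'
Scanning left to right for 'a' then checking next char:
  Match 1: 'ab' (a followed by b)
  Match 2: 'ab' (a followed by b)
  Match 3: 'ab' (a followed by b)
  Match 4: 'a' (a not followed by b)
Total matches: 4

4


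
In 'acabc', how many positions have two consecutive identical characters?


Looking for consecutive identical characters in 'acabc':
  pos 0-1: 'a' vs 'c' -> different
  pos 1-2: 'c' vs 'a' -> different
  pos 2-3: 'a' vs 'b' -> different
  pos 3-4: 'b' vs 'c' -> different
Consecutive identical pairs: []
Count: 0

0


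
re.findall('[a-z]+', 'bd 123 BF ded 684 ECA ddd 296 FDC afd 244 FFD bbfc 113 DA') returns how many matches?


Pattern '[a-z]+' finds one or more lowercase letters.
Text: 'bd 123 BF ded 684 ECA ddd 296 FDC afd 244 FFD bbfc 113 DA'
Scanning for matches:
  Match 1: 'bd'
  Match 2: 'ded'
  Match 3: 'ddd'
  Match 4: 'afd'
  Match 5: 'bbfc'
Total matches: 5

5


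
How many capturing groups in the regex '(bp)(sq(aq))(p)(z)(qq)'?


To count capturing groups, count each '(' that starts a group.
Pattern: '(bp)(sq(aq))(p)(z)(qq)'
Walking through the pattern:
  Position 0: '(' -> group #1
  Position 4: '(' -> group #2
  Position 7: '(' -> group #3
  Position 12: '(' -> group #4
  Position 15: '(' -> group #5
  Position 18: '(' -> group #6
Total capturing groups: 6

6


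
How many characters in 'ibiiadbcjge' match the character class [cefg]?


Character class [cefg] matches any of: {c, e, f, g}
Scanning string 'ibiiadbcjge' character by character:
  pos 0: 'i' -> no
  pos 1: 'b' -> no
  pos 2: 'i' -> no
  pos 3: 'i' -> no
  pos 4: 'a' -> no
  pos 5: 'd' -> no
  pos 6: 'b' -> no
  pos 7: 'c' -> MATCH
  pos 8: 'j' -> no
  pos 9: 'g' -> MATCH
  pos 10: 'e' -> MATCH
Total matches: 3

3


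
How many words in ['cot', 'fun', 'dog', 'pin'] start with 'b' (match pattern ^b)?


Pattern ^b anchors to start of word. Check which words begin with 'b':
  'cot' -> no
  'fun' -> no
  'dog' -> no
  'pin' -> no
Matching words: []
Count: 0

0


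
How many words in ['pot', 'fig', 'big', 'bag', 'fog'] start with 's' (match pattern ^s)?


Pattern ^s anchors to start of word. Check which words begin with 's':
  'pot' -> no
  'fig' -> no
  'big' -> no
  'bag' -> no
  'fog' -> no
Matching words: []
Count: 0

0


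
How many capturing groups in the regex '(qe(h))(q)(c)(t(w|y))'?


To count capturing groups, count each '(' that starts a group.
Pattern: '(qe(h))(q)(c)(t(w|y))'
Walking through the pattern:
  Position 0: '(' -> group #1
  Position 3: '(' -> group #2
  Position 7: '(' -> group #3
  Position 10: '(' -> group #4
  Position 13: '(' -> group #5
  Position 15: '(' -> group #6
Total capturing groups: 6

6


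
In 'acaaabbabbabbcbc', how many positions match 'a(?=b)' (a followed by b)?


Lookahead 'a(?=b)' matches 'a' only when followed by 'b'.
String: 'acaaabbabbabbcbc'
Checking each position where char is 'a':
  pos 0: 'a' -> no (next='c')
  pos 2: 'a' -> no (next='a')
  pos 3: 'a' -> no (next='a')
  pos 4: 'a' -> MATCH (next='b')
  pos 7: 'a' -> MATCH (next='b')
  pos 10: 'a' -> MATCH (next='b')
Matching positions: [4, 7, 10]
Count: 3

3


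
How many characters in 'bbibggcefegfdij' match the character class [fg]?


Character class [fg] matches any of: {f, g}
Scanning string 'bbibggcefegfdij' character by character:
  pos 0: 'b' -> no
  pos 1: 'b' -> no
  pos 2: 'i' -> no
  pos 3: 'b' -> no
  pos 4: 'g' -> MATCH
  pos 5: 'g' -> MATCH
  pos 6: 'c' -> no
  pos 7: 'e' -> no
  pos 8: 'f' -> MATCH
  pos 9: 'e' -> no
  pos 10: 'g' -> MATCH
  pos 11: 'f' -> MATCH
  pos 12: 'd' -> no
  pos 13: 'i' -> no
  pos 14: 'j' -> no
Total matches: 5

5


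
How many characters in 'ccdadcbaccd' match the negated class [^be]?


Negated class [^be] matches any char NOT in {b, e}
Scanning 'ccdadcbaccd':
  pos 0: 'c' -> MATCH
  pos 1: 'c' -> MATCH
  pos 2: 'd' -> MATCH
  pos 3: 'a' -> MATCH
  pos 4: 'd' -> MATCH
  pos 5: 'c' -> MATCH
  pos 6: 'b' -> no (excluded)
  pos 7: 'a' -> MATCH
  pos 8: 'c' -> MATCH
  pos 9: 'c' -> MATCH
  pos 10: 'd' -> MATCH
Total matches: 10

10


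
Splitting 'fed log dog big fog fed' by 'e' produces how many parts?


Splitting by 'e' breaks the string at each occurrence of the separator.
Text: 'fed log dog big fog fed'
Parts after split:
  Part 1: 'f'
  Part 2: 'd log dog big fog f'
  Part 3: 'd'
Total parts: 3

3


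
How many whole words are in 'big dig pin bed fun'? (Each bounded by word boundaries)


Word boundaries (\b) mark the start/end of each word.
Text: 'big dig pin bed fun'
Splitting by whitespace:
  Word 1: 'big'
  Word 2: 'dig'
  Word 3: 'pin'
  Word 4: 'bed'
  Word 5: 'fun'
Total whole words: 5

5


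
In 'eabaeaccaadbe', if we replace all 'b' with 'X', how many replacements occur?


re.sub('b', 'X', text) replaces every occurrence of 'b' with 'X'.
Text: 'eabaeaccaadbe'
Scanning for 'b':
  pos 2: 'b' -> replacement #1
  pos 11: 'b' -> replacement #2
Total replacements: 2

2


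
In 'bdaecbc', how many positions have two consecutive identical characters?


Looking for consecutive identical characters in 'bdaecbc':
  pos 0-1: 'b' vs 'd' -> different
  pos 1-2: 'd' vs 'a' -> different
  pos 2-3: 'a' vs 'e' -> different
  pos 3-4: 'e' vs 'c' -> different
  pos 4-5: 'c' vs 'b' -> different
  pos 5-6: 'b' vs 'c' -> different
Consecutive identical pairs: []
Count: 0

0


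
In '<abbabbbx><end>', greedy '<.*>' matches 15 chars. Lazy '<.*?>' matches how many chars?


Greedy '<.*>' tries to match as MUCH as possible.
Lazy '<.*?>' tries to match as LITTLE as possible.

String: '<abbabbbx><end>'
Greedy '<.*>' starts at first '<' and extends to the LAST '>': '<abbabbbx><end>' (15 chars)
Lazy '<.*?>' starts at first '<' and stops at the FIRST '>': '<abbabbbx>' (10 chars)

10


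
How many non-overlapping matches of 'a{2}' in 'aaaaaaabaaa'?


Pattern 'a{2}' matches exactly 2 consecutive a's (greedy, non-overlapping).
String: 'aaaaaaabaaa'
Scanning for runs of a's:
  Run at pos 0: 'aaaaaaa' (length 7) -> 3 match(es)
  Run at pos 8: 'aaa' (length 3) -> 1 match(es)
Matches found: ['aa', 'aa', 'aa', 'aa']
Total: 4

4


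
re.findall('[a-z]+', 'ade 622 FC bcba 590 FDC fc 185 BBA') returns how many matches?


Pattern '[a-z]+' finds one or more lowercase letters.
Text: 'ade 622 FC bcba 590 FDC fc 185 BBA'
Scanning for matches:
  Match 1: 'ade'
  Match 2: 'bcba'
  Match 3: 'fc'
Total matches: 3

3


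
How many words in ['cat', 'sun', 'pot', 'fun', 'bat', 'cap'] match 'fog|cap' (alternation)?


Alternation 'fog|cap' matches either 'fog' or 'cap'.
Checking each word:
  'cat' -> no
  'sun' -> no
  'pot' -> no
  'fun' -> no
  'bat' -> no
  'cap' -> MATCH
Matches: ['cap']
Count: 1

1


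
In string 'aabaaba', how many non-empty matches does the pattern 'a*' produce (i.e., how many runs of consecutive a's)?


Pattern 'a*' matches zero or more a's. We want non-empty runs of consecutive a's.
String: 'aabaaba'
Walking through the string to find runs of a's:
  Run 1: positions 0-1 -> 'aa'
  Run 2: positions 3-4 -> 'aa'
  Run 3: positions 6-6 -> 'a'
Non-empty runs found: ['aa', 'aa', 'a']
Count: 3

3


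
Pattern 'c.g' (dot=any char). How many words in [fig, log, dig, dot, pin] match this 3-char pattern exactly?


Pattern 'c.g' means: starts with 'c', any single char, ends with 'g'.
Checking each word (must be exactly 3 chars):
  'fig' (len=3): no
  'log' (len=3): no
  'dig' (len=3): no
  'dot' (len=3): no
  'pin' (len=3): no
Matching words: []
Total: 0

0


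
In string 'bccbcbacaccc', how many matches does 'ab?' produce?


Pattern 'ab?' matches 'a' optionally followed by 'b'.
String: 'bccbcbacaccc'
Scanning left to right for 'a' then checking next char:
  Match 1: 'a' (a not followed by b)
  Match 2: 'a' (a not followed by b)
Total matches: 2

2


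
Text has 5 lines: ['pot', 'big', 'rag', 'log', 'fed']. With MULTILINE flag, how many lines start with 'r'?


With MULTILINE flag, ^ matches the start of each line.
Lines: ['pot', 'big', 'rag', 'log', 'fed']
Checking which lines start with 'r':
  Line 1: 'pot' -> no
  Line 2: 'big' -> no
  Line 3: 'rag' -> MATCH
  Line 4: 'log' -> no
  Line 5: 'fed' -> no
Matching lines: ['rag']
Count: 1

1


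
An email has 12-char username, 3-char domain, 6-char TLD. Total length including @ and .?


An email address has format: username@domain.tld
Username length: 12
'@' character: 1
Domain length: 3
'.' character: 1
TLD length: 6
Total = 12 + 1 + 3 + 1 + 6 = 23

23


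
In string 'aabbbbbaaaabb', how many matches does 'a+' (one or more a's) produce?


Pattern 'a+' matches one or more consecutive a's.
String: 'aabbbbbaaaabb'
Scanning for runs of a:
  Match 1: 'aa' (length 2)
  Match 2: 'aaaa' (length 4)
Total matches: 2

2


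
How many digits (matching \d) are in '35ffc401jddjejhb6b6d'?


\d matches any digit 0-9.
Scanning '35ffc401jddjejhb6b6d':
  pos 0: '3' -> DIGIT
  pos 1: '5' -> DIGIT
  pos 5: '4' -> DIGIT
  pos 6: '0' -> DIGIT
  pos 7: '1' -> DIGIT
  pos 16: '6' -> DIGIT
  pos 18: '6' -> DIGIT
Digits found: ['3', '5', '4', '0', '1', '6', '6']
Total: 7

7


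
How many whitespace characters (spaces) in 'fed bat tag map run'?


\s matches whitespace characters (spaces, tabs, etc.).
Text: 'fed bat tag map run'
This text has 5 words separated by spaces.
Number of spaces = number of words - 1 = 5 - 1 = 4

4


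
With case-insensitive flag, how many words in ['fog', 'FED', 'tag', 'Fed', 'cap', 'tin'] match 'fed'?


Case-insensitive matching: compare each word's lowercase form to 'fed'.
  'fog' -> lower='fog' -> no
  'FED' -> lower='fed' -> MATCH
  'tag' -> lower='tag' -> no
  'Fed' -> lower='fed' -> MATCH
  'cap' -> lower='cap' -> no
  'tin' -> lower='tin' -> no
Matches: ['FED', 'Fed']
Count: 2

2
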